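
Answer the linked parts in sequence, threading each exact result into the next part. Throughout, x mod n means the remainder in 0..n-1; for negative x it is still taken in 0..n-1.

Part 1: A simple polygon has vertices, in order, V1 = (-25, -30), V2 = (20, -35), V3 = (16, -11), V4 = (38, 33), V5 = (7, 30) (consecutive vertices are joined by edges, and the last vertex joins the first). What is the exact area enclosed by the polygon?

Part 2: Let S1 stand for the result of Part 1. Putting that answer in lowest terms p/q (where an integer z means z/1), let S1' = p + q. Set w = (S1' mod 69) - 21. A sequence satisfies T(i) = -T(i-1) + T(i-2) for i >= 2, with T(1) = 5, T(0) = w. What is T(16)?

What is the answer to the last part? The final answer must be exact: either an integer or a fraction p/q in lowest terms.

4215

Part 1: cross terms: (-25*-35 - 20*-30)=1475, (20*-11 - 16*-35)=340, (16*33 - 38*-11)=946, (38*30 - 7*33)=909, (7*-30 - -25*30)=540; twice the area = |4210| = 4210; area = 2105; answer 2105
Part 2: S1 = 2105; threaded value p + q = 2106; w = 15; T(2) = -1*(5) + 1*(15) = 10; iterating: T(2)=10, T(3)=-5, T(4)=15, T(5)=-20, T(6)=35, T(7)=-55, T(8)=90, T(9)=-145, T(10)=235, T(11)=-380, T(12)=615, T(13)=-995, T(14)=1610, T(15)=-2605, T(16)=4215; answer 4215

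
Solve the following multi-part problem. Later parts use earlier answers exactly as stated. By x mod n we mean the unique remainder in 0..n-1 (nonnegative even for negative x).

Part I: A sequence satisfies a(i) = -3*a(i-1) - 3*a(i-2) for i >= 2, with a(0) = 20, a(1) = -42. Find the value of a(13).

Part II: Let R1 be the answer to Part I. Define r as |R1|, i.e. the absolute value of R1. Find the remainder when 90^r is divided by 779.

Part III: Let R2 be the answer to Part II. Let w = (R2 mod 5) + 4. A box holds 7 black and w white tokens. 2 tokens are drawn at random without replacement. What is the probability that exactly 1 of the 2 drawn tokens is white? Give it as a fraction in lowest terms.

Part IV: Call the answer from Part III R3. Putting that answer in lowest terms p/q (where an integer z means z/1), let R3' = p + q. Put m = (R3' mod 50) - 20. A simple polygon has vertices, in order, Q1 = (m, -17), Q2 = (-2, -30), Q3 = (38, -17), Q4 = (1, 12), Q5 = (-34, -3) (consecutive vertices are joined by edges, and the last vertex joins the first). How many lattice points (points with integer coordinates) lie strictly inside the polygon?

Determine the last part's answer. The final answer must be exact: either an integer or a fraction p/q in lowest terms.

Part I: a(2) = -3*(-42) - 3*(20) = 66; iterating: a(2)=66, a(3)=-72, a(4)=18, a(5)=162, a(6)=-540, a(7)=1134, a(8)=-1782, a(9)=1944, a(10)=-486, a(11)=-4374, a(12)=14580, a(13)=-30618; answer -30618
Part II: R1 = -30618; r = 30618; squarings mod 779: 90^1=90, 90^2=310, 90^4=283, 90^8=631, 90^16=92, 90^32=674, 90^64=119, 90^128=139, 90^256=625, 90^512=346, 90^1024=529, 90^2048=180, 90^4096=461, 90^8192=633, 90^16384=283; 90^30618 = 90^2 * 90^8 * 90^16 * 90^128 * 90^256 * 90^512 * 90^1024 * 90^4096 * 90^8192 * 90^16384 = 476 (mod 779); answer 476
Part III: R2 = 476; w = 5; total draws C(12,2) = 66; favorable C(5,1)*C(7,1) = 35; P = 35/66; answer 35/66
Part IV: R3 = 35/66; threaded value p + q = 101; m = -19; cross terms: (-19*-30 - -2*-17)=536, (-2*-17 - 38*-30)=1174, (38*12 - 1*-17)=473, (1*-3 - -34*12)=405, (-34*-17 - -19*-3)=521; twice the area = |3109| = 3109; area = 3109/2; boundary points = 1 + 1 + 1 + 5 + 1 = 9; strictly interior points = area - boundary/2 + 1 = 1551; answer 1551

1551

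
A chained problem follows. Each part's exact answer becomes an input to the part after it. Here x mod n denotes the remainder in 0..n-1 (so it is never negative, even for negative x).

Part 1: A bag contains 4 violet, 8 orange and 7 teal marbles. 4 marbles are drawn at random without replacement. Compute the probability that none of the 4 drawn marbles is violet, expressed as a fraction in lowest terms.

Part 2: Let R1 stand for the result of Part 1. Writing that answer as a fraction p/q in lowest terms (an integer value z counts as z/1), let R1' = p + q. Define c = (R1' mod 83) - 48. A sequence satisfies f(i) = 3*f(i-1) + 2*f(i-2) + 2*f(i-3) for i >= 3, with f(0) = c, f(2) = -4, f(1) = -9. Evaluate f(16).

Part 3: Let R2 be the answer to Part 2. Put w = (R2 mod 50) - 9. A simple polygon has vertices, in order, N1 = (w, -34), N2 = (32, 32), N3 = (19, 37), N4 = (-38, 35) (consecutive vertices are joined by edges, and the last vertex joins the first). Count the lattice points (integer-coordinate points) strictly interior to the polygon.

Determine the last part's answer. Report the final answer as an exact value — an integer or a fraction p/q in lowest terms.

2476

Part 1: total draws C(19,4) = 3876; favorable C(15,4) = 1365; P = 455/1292; answer 455/1292
Part 2: R1 = 455/1292; threaded value p + q = 1747; c = -44; f(3) = 3*(-4) + 2*(-9) + 2*(-44) = -118; iterating: f(3)=-118, f(4)=-380, f(5)=-1384, f(6)=-5148, f(7)=-18972, f(8)=-69980, f(9)=-258180, f(10)=-952444, f(11)=-3513652, f(12)=-12962204, f(13)=-47818804, f(14)=-176408124, f(15)=-650786388, f(16)=-2400813020; answer -2400813020
Part 3: R2 = -2400813020; w = 21; cross terms: (21*32 - 32*-34)=1760, (32*37 - 19*32)=576, (19*35 - -38*37)=2071, (-38*-34 - 21*35)=557; twice the area = |4964| = 4964; area = 2482; boundary points = 11 + 1 + 1 + 1 = 14; strictly interior points = area - boundary/2 + 1 = 2476; answer 2476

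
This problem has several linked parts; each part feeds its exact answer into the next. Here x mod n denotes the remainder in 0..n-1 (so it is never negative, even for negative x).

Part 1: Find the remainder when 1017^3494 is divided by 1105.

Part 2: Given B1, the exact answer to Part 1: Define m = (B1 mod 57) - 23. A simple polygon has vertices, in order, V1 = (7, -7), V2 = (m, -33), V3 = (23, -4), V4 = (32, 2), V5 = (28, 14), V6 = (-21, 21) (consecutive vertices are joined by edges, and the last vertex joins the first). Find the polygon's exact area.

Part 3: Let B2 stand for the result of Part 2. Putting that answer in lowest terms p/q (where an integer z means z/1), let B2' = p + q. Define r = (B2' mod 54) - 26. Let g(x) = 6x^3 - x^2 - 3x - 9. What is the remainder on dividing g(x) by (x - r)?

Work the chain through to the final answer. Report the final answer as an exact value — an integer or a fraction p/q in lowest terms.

Part 1: squarings mod 1105: 1017^1=1017, 1017^2=9, 1017^4=81, 1017^8=1036, 1017^16=341, 1017^32=256, 1017^64=341, 1017^128=256, 1017^256=341, 1017^512=256, 1017^1024=341, 1017^2048=256; 1017^3494 = 1017^2 * 1017^4 * 1017^32 * 1017^128 * 1017^256 * 1017^1024 * 1017^2048 = 984 (mod 1105); answer 984
Part 2: B1 = 984; m = -8; cross terms: (7*-33 - -8*-7)=-287, (-8*-4 - 23*-33)=791, (23*2 - 32*-4)=174, (32*14 - 28*2)=392, (28*21 - -21*14)=882, (-21*-7 - 7*21)=0; twice the area = |1952| = 1952; area = 976; answer 976
Part 3: B2 = 976; threaded value p + q = 977; r = -21; remainder = value at the root: 6*(-21)^3 - 1*(-21)^2 - 3*(-21)^1 - 9 = (-55566) + (-441) + (63) + (-9) = -55953; answer -55953

-55953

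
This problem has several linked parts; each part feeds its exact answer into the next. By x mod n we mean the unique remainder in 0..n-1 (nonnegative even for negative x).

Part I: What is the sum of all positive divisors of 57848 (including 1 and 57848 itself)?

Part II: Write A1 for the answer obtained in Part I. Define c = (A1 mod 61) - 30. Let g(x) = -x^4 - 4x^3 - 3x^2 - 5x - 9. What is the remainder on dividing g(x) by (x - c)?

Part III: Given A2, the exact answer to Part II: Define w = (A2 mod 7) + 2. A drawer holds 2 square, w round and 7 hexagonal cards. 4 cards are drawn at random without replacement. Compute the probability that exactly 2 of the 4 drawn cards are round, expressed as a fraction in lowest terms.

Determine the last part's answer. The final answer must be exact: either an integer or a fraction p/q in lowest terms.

36/85

Part I: 57848 = 2^3 * 7 * 1033; sigma = (1 + 2 + 4 + 8) * (1 + 7) * (1 + 1033) = 15 * 8 * 1034 = 124080; answer 124080
Part II: A1 = 124080; c = -24; remainder = value at the root: -1*(-24)^4 - 4*(-24)^3 - 3*(-24)^2 - 5*(-24)^1 - 9 = (-331776) + (55296) + (-1728) + (120) + (-9) = -278097; answer -278097
Part III: A2 = -278097; w = 8; total draws C(17,4) = 2380; favorable C(8,2)*C(9,2) = 1008; P = 36/85; answer 36/85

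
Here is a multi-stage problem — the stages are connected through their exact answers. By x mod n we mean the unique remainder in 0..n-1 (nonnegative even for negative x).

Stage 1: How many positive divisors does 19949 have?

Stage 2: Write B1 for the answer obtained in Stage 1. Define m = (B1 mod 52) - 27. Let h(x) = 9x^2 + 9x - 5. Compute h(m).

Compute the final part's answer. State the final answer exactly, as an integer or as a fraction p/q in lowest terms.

Stage 1: 19949 is prime, so its only divisors are 1 and 19949; count = 2; answer 2
Stage 2: B1 = 2; m = -25; 9*(-25)^2 + 9*(-25)^1 - 5 = (5625) + (-225) + (-5) = 5395; answer 5395

5395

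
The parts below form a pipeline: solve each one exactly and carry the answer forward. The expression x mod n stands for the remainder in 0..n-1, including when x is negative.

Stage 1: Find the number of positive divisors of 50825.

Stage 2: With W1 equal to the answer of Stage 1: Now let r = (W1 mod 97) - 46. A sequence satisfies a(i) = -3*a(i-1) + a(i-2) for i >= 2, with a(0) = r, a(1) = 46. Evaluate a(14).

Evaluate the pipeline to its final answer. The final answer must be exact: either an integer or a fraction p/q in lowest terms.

-286946092

Stage 1: 50825 = 5^2 * 19 * 107; number of divisors = (2+1) * (1+1) * (1+1) = 12; answer 12
Stage 2: W1 = 12; r = -34; a(2) = -3*(46) + 1*(-34) = -172; iterating: a(2)=-172, a(3)=562, a(4)=-1858, a(5)=6136, a(6)=-20266, a(7)=66934, a(8)=-221068, a(9)=730138, a(10)=-2411482, a(11)=7964584, a(12)=-26305234, a(13)=86880286, a(14)=-286946092; answer -286946092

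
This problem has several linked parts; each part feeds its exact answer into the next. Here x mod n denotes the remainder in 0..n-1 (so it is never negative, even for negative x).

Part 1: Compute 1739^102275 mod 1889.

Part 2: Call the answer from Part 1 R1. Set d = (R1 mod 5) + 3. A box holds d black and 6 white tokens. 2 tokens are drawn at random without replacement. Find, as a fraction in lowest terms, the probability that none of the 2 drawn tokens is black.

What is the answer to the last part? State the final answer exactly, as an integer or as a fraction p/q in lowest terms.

5/22

Part 1: squarings mod 1889: 1739^1=1739, 1739^2=1721, 1739^4=1778, 1739^8=987, 1739^16=1334, 1739^32=118, 1739^64=701, 1739^128=261, 1739^256=117, 1739^512=466, 1739^1024=1810, 1739^2048=574, 1739^4096=790, 1739^8192=730, 1739^16384=202, 1739^32768=1135, 1739^65536=1816; 1739^102275 = 1739^1 * 1739^2 * 1739^128 * 1739^256 * 1739^512 * 1739^1024 * 1739^2048 * 1739^32768 * 1739^65536 = 1718 (mod 1889); answer 1718
Part 2: R1 = 1718; d = 6; total draws C(12,2) = 66; favorable C(6,2) = 15; P = 5/22; answer 5/22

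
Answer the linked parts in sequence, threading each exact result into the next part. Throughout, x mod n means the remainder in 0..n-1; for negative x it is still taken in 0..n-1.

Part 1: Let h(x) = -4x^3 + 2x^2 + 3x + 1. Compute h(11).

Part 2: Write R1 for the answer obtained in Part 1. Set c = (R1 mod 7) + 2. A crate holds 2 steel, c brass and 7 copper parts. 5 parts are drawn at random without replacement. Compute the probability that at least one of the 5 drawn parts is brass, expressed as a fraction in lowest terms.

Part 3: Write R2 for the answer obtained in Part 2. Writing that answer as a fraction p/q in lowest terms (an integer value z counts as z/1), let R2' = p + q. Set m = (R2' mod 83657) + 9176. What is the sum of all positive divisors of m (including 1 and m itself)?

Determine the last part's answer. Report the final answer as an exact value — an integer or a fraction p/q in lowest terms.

Part 1: -4*(11)^3 + 2*(11)^2 + 3*(11)^1 + 1 = (-5324) + (242) + (33) + (1) = -5048; answer -5048
Part 2: R1 = -5048; c = 8; total draws C(17,5) = 6188; complement C(9,5) = 126; favorable 6188 - 126 = 6062; P = 433/442; answer 433/442
Part 3: R2 = 433/442; threaded value p + q = 875; m = 10051; 10051 = 19 * 23^2; sigma = (1 + 19) * (1 + 23 + 529) = 20 * 553 = 11060; answer 11060

11060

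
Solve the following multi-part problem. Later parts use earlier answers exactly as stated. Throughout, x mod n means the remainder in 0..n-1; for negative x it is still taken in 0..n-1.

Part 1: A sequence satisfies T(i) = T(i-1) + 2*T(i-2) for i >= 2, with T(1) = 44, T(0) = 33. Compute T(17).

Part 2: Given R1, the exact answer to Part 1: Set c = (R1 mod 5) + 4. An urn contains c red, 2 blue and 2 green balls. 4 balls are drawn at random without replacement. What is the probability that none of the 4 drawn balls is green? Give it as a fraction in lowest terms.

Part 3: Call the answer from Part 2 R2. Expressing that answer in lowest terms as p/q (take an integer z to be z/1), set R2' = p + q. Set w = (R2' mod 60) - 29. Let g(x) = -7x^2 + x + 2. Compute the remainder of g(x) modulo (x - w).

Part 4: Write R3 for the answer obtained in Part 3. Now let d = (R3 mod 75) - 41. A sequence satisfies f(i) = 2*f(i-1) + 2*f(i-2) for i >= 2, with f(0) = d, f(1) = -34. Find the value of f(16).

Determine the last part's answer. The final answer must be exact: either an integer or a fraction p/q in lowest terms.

-173963008

Part 1: T(2) = 1*(44) + 2*(33) = 110; iterating: T(2)=110, T(3)=198, T(4)=418, T(5)=814, T(6)=1650, T(7)=3278, T(8)=6578, T(9)=13134, T(10)=26290, T(11)=52558, T(12)=105138, T(13)=210254, T(14)=420530, T(15)=841038, T(16)=1682098, T(17)=3364174; answer 3364174
Part 2: R1 = 3364174; c = 8; total draws C(12,4) = 495; favorable C(10,4) = 210; P = 14/33; answer 14/33
Part 3: R2 = 14/33; threaded value p + q = 47; w = 18; remainder = value at the root: -7*(18)^2 + 1*(18)^1 + 2 = (-2268) + (18) + (2) = -2248; answer -2248
Part 4: R3 = -2248; d = -39; f(2) = 2*(-34) + 2*(-39) = -146; iterating: f(2)=-146, f(3)=-360, f(4)=-1012, f(5)=-2744, f(6)=-7512, f(7)=-20512, f(8)=-56048, f(9)=-153120, f(10)=-418336, f(11)=-1142912, f(12)=-3122496, f(13)=-8530816, f(14)=-23306624, f(15)=-63674880, f(16)=-173963008; answer -173963008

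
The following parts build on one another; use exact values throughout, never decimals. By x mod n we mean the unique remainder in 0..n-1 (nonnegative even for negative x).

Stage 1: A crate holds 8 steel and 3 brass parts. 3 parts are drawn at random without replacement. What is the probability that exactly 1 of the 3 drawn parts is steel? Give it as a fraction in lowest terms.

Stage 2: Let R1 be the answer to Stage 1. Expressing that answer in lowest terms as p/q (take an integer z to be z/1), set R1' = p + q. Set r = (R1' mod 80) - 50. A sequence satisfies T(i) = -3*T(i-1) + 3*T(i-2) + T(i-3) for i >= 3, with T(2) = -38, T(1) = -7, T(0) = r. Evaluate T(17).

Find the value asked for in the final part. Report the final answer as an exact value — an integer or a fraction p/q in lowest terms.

Stage 1: total draws C(11,3) = 165; favorable C(8,1)*C(3,2) = 24; P = 8/55; answer 8/55
Stage 2: R1 = 8/55; threaded value p + q = 63; r = 13; T(3) = -3*(-38) + 3*(-7) + 1*(13) = 106; iterating: T(3)=106, T(4)=-439, T(5)=1597, T(6)=-6002, T(7)=22358, T(8)=-83483, T(9)=311521, T(10)=-1162654, T(11)=4339042, T(12)=-16193567, T(13)=60435173, T(14)=-225547178, T(15)=841753486, T(16)=-3141466819, T(17)=11724113737; answer 11724113737

11724113737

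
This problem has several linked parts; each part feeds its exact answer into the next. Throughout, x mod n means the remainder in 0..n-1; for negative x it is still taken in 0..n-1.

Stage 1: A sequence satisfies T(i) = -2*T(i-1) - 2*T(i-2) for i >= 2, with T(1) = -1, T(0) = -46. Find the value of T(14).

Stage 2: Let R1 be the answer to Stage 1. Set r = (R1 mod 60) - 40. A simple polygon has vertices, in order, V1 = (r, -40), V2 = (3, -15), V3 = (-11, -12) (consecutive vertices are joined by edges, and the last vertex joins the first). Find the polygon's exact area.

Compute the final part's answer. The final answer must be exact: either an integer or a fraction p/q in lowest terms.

347/2

Stage 1: T(2) = -2*(-1) - 2*(-46) = 94; iterating: T(2)=94, T(3)=-186, T(4)=184, T(5)=4, T(6)=-376, T(7)=744, T(8)=-736, T(9)=-16, T(10)=1504, T(11)=-2976, T(12)=2944, T(13)=64, T(14)=-6016; answer -6016
Stage 2: R1 = -6016; r = 4; cross terms: (4*-15 - 3*-40)=60, (3*-12 - -11*-15)=-201, (-11*-40 - 4*-12)=488; twice the area = |347| = 347; area = 347/2; answer 347/2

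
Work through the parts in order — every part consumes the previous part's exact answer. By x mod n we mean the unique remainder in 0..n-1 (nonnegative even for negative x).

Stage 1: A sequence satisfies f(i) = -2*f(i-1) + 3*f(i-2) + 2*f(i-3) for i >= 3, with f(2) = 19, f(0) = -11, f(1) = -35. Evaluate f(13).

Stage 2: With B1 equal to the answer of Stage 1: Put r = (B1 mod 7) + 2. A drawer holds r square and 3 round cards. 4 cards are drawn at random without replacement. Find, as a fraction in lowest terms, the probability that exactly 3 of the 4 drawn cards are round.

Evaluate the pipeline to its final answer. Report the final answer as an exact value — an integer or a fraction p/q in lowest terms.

Stage 1: f(3) = -2*(19) + 3*(-35) + 2*(-11) = -165; iterating: f(3)=-165, f(4)=317, f(5)=-1091, f(6)=2803, f(7)=-8245, f(8)=22717, f(9)=-64563, f(10)=180787, f(11)=-509829, f(12)=1432893, f(13)=-4033699; answer -4033699
Stage 2: B1 = -4033699; r = 4; total draws C(7,4) = 35; favorable C(3,3)*C(4,1) = 4; P = 4/35; answer 4/35

4/35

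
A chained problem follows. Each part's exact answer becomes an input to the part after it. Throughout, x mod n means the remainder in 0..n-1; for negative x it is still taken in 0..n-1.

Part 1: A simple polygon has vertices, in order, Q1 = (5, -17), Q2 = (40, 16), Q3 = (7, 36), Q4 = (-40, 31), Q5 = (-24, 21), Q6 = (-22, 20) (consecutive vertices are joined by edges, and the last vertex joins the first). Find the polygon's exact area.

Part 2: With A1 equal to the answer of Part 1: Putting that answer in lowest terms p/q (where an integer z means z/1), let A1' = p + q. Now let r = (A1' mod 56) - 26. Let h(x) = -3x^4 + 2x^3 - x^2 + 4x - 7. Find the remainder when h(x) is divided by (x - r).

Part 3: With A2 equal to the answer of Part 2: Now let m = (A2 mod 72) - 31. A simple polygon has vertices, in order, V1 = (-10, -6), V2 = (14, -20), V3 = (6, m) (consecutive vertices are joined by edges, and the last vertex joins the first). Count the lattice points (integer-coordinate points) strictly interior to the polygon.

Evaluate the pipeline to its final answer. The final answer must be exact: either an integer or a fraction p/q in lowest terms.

Part 1: cross terms: (5*16 - 40*-17)=760, (40*36 - 7*16)=1328, (7*31 - -40*36)=1657, (-40*21 - -24*31)=-96, (-24*20 - -22*21)=-18, (-22*-17 - 5*20)=274; twice the area = |3905| = 3905; area = 3905/2; answer 3905/2
Part 2: A1 = 3905/2; threaded value p + q = 3907; r = 17; remainder = value at the root: -3*(17)^4 + 2*(17)^3 - 1*(17)^2 + 4*(17)^1 - 7 = (-250563) + (9826) + (-289) + (68) + (-7) = -240965; answer -240965
Part 3: A2 = -240965; m = -12; cross terms: (-10*-20 - 14*-6)=284, (14*-12 - 6*-20)=-48, (6*-6 - -10*-12)=-156; twice the area = |80| = 80; area = 40; boundary points = 2 + 8 + 2 = 12; strictly interior points = area - boundary/2 + 1 = 35; answer 35

35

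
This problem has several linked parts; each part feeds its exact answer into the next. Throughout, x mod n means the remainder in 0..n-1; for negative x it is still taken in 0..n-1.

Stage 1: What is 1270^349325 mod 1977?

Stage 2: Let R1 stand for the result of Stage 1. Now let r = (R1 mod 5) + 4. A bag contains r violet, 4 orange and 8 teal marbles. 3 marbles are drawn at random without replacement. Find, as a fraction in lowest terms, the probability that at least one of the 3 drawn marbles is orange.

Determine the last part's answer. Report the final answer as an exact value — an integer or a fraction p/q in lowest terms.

Stage 1: squarings mod 1977: 1270^1=1270, 1270^2=1645, 1270^4=1489, 1270^8=904, 1270^16=715, 1270^32=1159, 1270^64=898, 1270^128=1765, 1270^256=1450, 1270^512=949, 1270^1024=1066, 1270^2048=1558, 1270^4096=1585, 1270^8192=1435, 1270^16384=1168, 1270^32768=94, 1270^65536=928, 1270^131072=1189, 1270^262144=166; 1270^349325 = 1270^1 * 1270^4 * 1270^8 * 1270^128 * 1270^1024 * 1270^4096 * 1270^16384 * 1270^65536 * 1270^262144 = 1186 (mod 1977); answer 1186
Stage 2: R1 = 1186; r = 5; total draws C(17,3) = 680; complement C(13,3) = 286; favorable 680 - 286 = 394; P = 197/340; answer 197/340

197/340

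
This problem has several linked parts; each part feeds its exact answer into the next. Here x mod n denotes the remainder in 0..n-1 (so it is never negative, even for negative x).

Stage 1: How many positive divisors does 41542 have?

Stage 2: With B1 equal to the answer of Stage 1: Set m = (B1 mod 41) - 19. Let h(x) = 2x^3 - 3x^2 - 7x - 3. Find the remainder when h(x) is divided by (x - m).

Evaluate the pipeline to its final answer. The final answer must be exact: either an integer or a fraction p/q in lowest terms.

Stage 1: 41542 = 2 * 20771; number of divisors = (1+1) * (1+1) = 4; answer 4
Stage 2: B1 = 4; m = -15; remainder = value at the root: 2*(-15)^3 - 3*(-15)^2 - 7*(-15)^1 - 3 = (-6750) + (-675) + (105) + (-3) = -7323; answer -7323

-7323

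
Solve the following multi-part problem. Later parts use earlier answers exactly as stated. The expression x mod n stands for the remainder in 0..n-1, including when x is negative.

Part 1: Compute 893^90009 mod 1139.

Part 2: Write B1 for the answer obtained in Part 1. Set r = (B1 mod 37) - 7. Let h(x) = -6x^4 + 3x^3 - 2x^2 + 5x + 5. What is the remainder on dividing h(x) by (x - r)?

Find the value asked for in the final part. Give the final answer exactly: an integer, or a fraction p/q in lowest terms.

Part 1: squarings mod 1139: 893^1=893, 893^2=149, 893^4=560, 893^8=375, 893^16=528, 893^32=868, 893^64=545, 893^128=885, 893^256=732, 893^512=494, 893^1024=290, 893^2048=953, 893^4096=426, 893^8192=375, 893^16384=528, 893^32768=868, 893^65536=545; 893^90009 = 893^1 * 893^8 * 893^16 * 893^128 * 893^256 * 893^512 * 893^1024 * 893^2048 * 893^4096 * 893^16384 * 893^65536 = 349 (mod 1139); answer 349
Part 2: B1 = 349; r = 9; remainder = value at the root: -6*(9)^4 + 3*(9)^3 - 2*(9)^2 + 5*(9)^1 + 5 = (-39366) + (2187) + (-162) + (45) + (5) = -37291; answer -37291

-37291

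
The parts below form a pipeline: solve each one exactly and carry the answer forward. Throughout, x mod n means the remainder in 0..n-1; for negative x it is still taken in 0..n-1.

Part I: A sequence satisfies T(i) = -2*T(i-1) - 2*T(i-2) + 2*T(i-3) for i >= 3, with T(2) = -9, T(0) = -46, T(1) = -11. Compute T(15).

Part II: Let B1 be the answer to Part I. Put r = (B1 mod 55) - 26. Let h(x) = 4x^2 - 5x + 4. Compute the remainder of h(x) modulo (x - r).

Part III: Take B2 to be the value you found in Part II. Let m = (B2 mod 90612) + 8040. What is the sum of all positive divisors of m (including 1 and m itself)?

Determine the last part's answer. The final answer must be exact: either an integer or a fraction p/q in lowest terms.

Part I: T(3) = -2*(-9) - 2*(-11) + 2*(-46) = -52; iterating: T(3)=-52, T(4)=100, T(5)=-114, T(6)=-76, T(7)=580, T(8)=-1236, T(9)=1160, T(10)=1312, T(11)=-7416, T(12)=14528, T(13)=-11600, T(14)=-20688, T(15)=93632; answer 93632
Part II: B1 = 93632; r = -4; remainder = value at the root: 4*(-4)^2 - 5*(-4)^1 + 4 = (64) + (20) + (4) = 88; answer 88
Part III: B2 = 88; m = 8128; 8128 = 2^6 * 127; sigma = (1 + 2 + 4 + 8 + 16 + 32 + 64) * (1 + 127) = 127 * 128 = 16256; answer 16256

16256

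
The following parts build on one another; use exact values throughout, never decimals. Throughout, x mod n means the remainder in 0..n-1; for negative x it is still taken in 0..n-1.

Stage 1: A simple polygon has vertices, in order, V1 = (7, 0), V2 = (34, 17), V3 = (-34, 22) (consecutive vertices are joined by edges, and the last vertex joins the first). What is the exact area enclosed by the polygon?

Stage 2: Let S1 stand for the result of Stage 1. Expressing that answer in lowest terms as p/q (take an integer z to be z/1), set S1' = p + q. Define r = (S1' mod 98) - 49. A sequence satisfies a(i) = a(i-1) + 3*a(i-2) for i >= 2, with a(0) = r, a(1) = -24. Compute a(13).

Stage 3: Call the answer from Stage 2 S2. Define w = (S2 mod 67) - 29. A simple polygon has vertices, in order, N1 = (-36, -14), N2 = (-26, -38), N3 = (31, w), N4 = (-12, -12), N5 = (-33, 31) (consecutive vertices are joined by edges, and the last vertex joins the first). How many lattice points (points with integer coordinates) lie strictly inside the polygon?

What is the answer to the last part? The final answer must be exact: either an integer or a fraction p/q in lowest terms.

Stage 1: cross terms: (7*17 - 34*0)=119, (34*22 - -34*17)=1326, (-34*0 - 7*22)=-154; twice the area = |1291| = 1291; area = 1291/2; answer 1291/2
Stage 2: S1 = 1291/2; threaded value p + q = 1293; r = -30; a(2) = 1*(-24) + 3*(-30) = -114; iterating: a(2)=-114, a(3)=-186, a(4)=-528, a(5)=-1086, a(6)=-2670, a(7)=-5928, a(8)=-13938, a(9)=-31722, a(10)=-73536, a(11)=-168702, a(12)=-389310, a(13)=-895416; answer -895416
Stage 3: S2 = -895416; w = 10; cross terms: (-36*-38 - -26*-14)=1004, (-26*10 - 31*-38)=918, (31*-12 - -12*10)=-252, (-12*31 - -33*-12)=-768, (-33*-14 - -36*31)=1578; twice the area = |2480| = 2480; area = 1240; boundary points = 2 + 3 + 1 + 1 + 3 = 10; strictly interior points = area - boundary/2 + 1 = 1236; answer 1236

1236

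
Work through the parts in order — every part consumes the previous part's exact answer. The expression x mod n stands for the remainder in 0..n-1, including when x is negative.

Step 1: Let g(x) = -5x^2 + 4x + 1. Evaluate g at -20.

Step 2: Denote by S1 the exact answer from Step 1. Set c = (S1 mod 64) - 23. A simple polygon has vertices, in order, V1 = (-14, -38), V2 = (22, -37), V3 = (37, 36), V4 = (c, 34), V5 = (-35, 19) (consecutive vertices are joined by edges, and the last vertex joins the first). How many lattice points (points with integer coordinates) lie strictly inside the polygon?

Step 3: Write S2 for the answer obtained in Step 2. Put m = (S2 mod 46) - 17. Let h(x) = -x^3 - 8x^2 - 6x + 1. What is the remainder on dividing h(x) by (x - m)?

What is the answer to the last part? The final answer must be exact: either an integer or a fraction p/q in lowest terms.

649

Step 1: -5*(-20)^2 + 4*(-20)^1 + 1 = (-2000) + (-80) + (1) = -2079; answer -2079
Step 2: S1 = -2079; c = 10; cross terms: (-14*-37 - 22*-38)=1354, (22*36 - 37*-37)=2161, (37*34 - 10*36)=898, (10*19 - -35*34)=1380, (-35*-38 - -14*19)=1596; twice the area = |7389| = 7389; area = 7389/2; boundary points = 1 + 1 + 1 + 15 + 3 = 21; strictly interior points = area - boundary/2 + 1 = 3685; answer 3685
Step 3: S2 = 3685; m = -12; remainder = value at the root: -1*(-12)^3 - 8*(-12)^2 - 6*(-12)^1 + 1 = (1728) + (-1152) + (72) + (1) = 649; answer 649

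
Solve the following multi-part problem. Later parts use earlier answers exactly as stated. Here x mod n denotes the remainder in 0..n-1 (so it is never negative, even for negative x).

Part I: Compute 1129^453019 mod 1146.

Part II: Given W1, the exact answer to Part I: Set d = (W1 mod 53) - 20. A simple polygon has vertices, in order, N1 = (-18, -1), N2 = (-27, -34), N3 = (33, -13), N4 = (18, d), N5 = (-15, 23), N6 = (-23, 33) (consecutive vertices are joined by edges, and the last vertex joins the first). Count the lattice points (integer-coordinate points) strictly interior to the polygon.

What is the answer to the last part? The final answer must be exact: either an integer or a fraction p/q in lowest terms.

Part I: squarings mod 1146: 1129^1=1129, 1129^2=289, 1129^4=1009, 1129^8=433, 1129^16=691, 1129^32=745, 1129^64=361, 1129^128=823, 1129^256=43, 1129^512=703, 1129^1024=283, 1129^2048=1015, 1129^4096=1117, 1129^8192=841, 1129^16384=199, 1129^32768=637, 1129^65536=85, 1129^131072=349, 1129^262144=325; 1129^453019 = 1129^1 * 1129^2 * 1129^8 * 1129^16 * 1129^128 * 1129^256 * 1129^2048 * 1129^8192 * 1129^16384 * 1129^32768 * 1129^131072 * 1129^262144 = 877 (mod 1146); answer 877
Part II: W1 = 877; d = 9; cross terms: (-18*-34 - -27*-1)=585, (-27*-13 - 33*-34)=1473, (33*9 - 18*-13)=531, (18*23 - -15*9)=549, (-15*33 - -23*23)=34, (-23*-1 - -18*33)=617; twice the area = |3789| = 3789; area = 3789/2; boundary points = 3 + 3 + 1 + 1 + 2 + 1 = 11; strictly interior points = area - boundary/2 + 1 = 1890; answer 1890

1890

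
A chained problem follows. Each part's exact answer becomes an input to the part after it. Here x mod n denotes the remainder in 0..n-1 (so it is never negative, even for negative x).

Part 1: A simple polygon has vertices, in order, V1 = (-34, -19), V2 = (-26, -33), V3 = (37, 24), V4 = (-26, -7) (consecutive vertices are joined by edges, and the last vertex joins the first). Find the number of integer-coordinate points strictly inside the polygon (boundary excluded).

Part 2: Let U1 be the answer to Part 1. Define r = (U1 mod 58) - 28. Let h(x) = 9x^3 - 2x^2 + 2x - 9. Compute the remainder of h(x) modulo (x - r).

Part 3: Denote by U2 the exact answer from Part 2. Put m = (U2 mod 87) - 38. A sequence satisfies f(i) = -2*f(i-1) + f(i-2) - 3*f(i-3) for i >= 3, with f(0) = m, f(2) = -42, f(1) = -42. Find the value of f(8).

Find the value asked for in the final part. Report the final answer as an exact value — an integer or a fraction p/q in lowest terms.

Part 1: cross terms: (-34*-33 - -26*-19)=628, (-26*24 - 37*-33)=597, (37*-7 - -26*24)=365, (-26*-19 - -34*-7)=256; twice the area = |1846| = 1846; area = 923; boundary points = 2 + 3 + 1 + 4 = 10; strictly interior points = area - boundary/2 + 1 = 919; answer 919
Part 2: U1 = 919; r = 21; remainder = value at the root: 9*(21)^3 - 2*(21)^2 + 2*(21)^1 - 9 = (83349) + (-882) + (42) + (-9) = 82500; answer 82500
Part 3: U2 = 82500; m = -14; f(3) = -2*(-42) + 1*(-42) - 3*(-14) = 84; iterating: f(3)=84, f(4)=-84, f(5)=378, f(6)=-1092, f(7)=2814, f(8)=-7854; answer -7854

-7854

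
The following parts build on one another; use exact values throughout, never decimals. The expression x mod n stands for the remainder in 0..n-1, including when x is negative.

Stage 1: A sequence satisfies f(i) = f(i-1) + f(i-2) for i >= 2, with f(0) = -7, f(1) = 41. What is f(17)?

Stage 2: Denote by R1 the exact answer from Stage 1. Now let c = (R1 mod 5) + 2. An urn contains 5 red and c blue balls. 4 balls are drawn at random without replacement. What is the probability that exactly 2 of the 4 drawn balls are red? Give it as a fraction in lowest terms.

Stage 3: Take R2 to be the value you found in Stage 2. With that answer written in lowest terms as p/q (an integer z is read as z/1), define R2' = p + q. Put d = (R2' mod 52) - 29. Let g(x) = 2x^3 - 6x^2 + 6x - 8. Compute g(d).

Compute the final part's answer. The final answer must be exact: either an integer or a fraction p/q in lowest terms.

Stage 1: f(2) = 1*(41) + 1*(-7) = 34; iterating: f(2)=34, f(3)=75, f(4)=109, f(5)=184, f(6)=293, f(7)=477, f(8)=770, f(9)=1247, f(10)=2017, f(11)=3264, f(12)=5281, f(13)=8545, f(14)=13826, f(15)=22371, f(16)=36197, f(17)=58568; answer 58568
Stage 2: R1 = 58568; c = 5; total draws C(10,4) = 210; favorable C(5,2)*C(5,2) = 100; P = 10/21; answer 10/21
Stage 3: R2 = 10/21; threaded value p + q = 31; d = 2; 2*(2)^3 - 6*(2)^2 + 6*(2)^1 - 8 = (16) + (-24) + (12) + (-8) = -4; answer -4

-4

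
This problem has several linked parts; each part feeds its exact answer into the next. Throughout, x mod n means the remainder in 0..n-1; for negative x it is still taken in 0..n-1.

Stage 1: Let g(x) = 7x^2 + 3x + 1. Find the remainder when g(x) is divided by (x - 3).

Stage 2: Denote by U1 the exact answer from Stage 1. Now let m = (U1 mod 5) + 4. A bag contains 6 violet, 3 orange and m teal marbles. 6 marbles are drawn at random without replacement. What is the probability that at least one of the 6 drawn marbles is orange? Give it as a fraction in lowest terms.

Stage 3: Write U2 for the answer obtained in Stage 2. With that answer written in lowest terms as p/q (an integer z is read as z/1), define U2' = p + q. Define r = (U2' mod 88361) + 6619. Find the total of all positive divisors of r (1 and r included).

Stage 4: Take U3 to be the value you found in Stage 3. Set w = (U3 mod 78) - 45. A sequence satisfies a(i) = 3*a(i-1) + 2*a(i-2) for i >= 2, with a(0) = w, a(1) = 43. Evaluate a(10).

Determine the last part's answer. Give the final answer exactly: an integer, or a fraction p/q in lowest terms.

3827355

Stage 1: remainder = value at the root: 7*(3)^2 + 3*(3)^1 + 1 = (63) + (9) + (1) = 73; answer 73
Stage 2: U1 = 73; m = 7; total draws C(16,6) = 8008; complement C(13,6) = 1716; favorable 8008 - 1716 = 6292; P = 11/14; answer 11/14
Stage 3: U2 = 11/14; threaded value p + q = 25; r = 6644; 6644 = 2^2 * 11 * 151; sigma = (1 + 2 + 4) * (1 + 11) * (1 + 151) = 7 * 12 * 152 = 12768; answer 12768
Stage 4: U3 = 12768; w = 9; a(2) = 3*(43) + 2*(9) = 147; iterating: a(2)=147, a(3)=527, a(4)=1875, a(5)=6679, a(6)=23787, a(7)=84719, a(8)=301731, a(9)=1074631, a(10)=3827355; answer 3827355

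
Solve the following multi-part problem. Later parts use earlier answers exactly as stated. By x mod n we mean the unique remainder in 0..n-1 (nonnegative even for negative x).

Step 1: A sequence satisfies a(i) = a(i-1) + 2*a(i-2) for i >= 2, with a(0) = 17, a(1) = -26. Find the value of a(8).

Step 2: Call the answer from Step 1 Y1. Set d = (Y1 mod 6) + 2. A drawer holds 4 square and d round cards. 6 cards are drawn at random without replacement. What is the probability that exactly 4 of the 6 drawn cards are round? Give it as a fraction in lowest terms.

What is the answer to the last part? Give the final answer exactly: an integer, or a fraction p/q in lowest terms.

Step 1: a(2) = 1*(-26) + 2*(17) = 8; iterating: a(2)=8, a(3)=-44, a(4)=-28, a(5)=-116, a(6)=-172, a(7)=-404, a(8)=-748; answer -748
Step 2: Y1 = -748; d = 4; total draws C(8,6) = 28; favorable C(4,4)*C(4,2) = 6; P = 3/14; answer 3/14

3/14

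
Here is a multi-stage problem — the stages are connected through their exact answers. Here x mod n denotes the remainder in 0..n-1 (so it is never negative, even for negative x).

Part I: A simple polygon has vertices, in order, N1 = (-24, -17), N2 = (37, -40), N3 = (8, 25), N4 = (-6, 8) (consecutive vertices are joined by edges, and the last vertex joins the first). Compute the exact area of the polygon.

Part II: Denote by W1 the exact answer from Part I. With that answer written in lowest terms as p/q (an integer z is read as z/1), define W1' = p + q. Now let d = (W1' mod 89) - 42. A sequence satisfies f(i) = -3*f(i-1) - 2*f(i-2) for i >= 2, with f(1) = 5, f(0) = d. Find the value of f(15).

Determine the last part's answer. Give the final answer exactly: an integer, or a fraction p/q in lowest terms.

1081283

Part I: cross terms: (-24*-40 - 37*-17)=1589, (37*25 - 8*-40)=1245, (8*8 - -6*25)=214, (-6*-17 - -24*8)=294; twice the area = |3342| = 3342; area = 1671; answer 1671
Part II: W1 = 1671; threaded value p + q = 1672; d = 28; f(2) = -3*(5) - 2*(28) = -71; iterating: f(2)=-71, f(3)=203, f(4)=-467, f(5)=995, f(6)=-2051, f(7)=4163, f(8)=-8387, f(9)=16835, f(10)=-33731, f(11)=67523, f(12)=-135107, f(13)=270275, f(14)=-540611, f(15)=1081283; answer 1081283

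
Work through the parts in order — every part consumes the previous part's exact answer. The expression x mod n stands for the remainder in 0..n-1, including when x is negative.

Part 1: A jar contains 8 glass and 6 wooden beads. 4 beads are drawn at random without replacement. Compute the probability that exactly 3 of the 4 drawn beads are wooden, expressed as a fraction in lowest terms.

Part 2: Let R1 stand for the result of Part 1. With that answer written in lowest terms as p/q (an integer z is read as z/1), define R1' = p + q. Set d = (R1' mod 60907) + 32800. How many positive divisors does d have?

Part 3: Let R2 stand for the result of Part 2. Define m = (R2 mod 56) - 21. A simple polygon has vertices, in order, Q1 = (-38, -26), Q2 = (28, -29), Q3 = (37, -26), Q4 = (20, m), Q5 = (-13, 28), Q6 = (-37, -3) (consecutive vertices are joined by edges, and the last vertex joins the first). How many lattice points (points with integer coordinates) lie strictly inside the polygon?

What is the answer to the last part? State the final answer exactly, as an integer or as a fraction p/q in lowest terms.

Part 1: total draws C(14,4) = 1001; favorable C(6,3)*C(8,1) = 160; P = 160/1001; answer 160/1001
Part 2: R1 = 160/1001; threaded value p + q = 1161; d = 33961; 33961 is prime, so its only divisors are 1 and 33961; count = 2; answer 2
Part 3: R2 = 2; m = -19; cross terms: (-38*-29 - 28*-26)=1830, (28*-26 - 37*-29)=345, (37*-19 - 20*-26)=-183, (20*28 - -13*-19)=313, (-13*-3 - -37*28)=1075, (-37*-26 - -38*-3)=848; twice the area = |4228| = 4228; area = 2114; boundary points = 3 + 3 + 1 + 1 + 1 + 1 = 10; strictly interior points = area - boundary/2 + 1 = 2110; answer 2110

2110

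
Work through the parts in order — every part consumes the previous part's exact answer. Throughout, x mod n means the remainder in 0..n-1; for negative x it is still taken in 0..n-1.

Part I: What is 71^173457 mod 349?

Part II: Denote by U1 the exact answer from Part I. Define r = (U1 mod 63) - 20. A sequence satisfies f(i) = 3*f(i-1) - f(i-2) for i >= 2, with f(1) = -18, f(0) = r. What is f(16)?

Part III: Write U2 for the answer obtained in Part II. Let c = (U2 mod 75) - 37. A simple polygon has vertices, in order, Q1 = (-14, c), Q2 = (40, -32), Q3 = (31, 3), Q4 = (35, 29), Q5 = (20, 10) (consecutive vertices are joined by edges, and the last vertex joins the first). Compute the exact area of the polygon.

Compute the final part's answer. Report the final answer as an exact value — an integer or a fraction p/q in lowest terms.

1222

Part I: squarings mod 349: 71^1=71, 71^2=155, 71^4=293, 71^8=344, 71^16=25, 71^32=276, 71^64=94, 71^128=111, 71^256=106, 71^512=68, 71^1024=87, 71^2048=240, 71^4096=15, 71^8192=225, 71^16384=20, 71^32768=51, 71^65536=158, 71^131072=185; 71^173457 = 71^1 * 71^16 * 71^128 * 71^256 * 71^1024 * 71^8192 * 71^32768 * 71^131072 = 102 (mod 349); answer 102
Part II: U1 = 102; r = 19; f(2) = 3*(-18) - 1*(19) = -73; iterating: f(2)=-73, f(3)=-201, f(4)=-530, f(5)=-1389, f(6)=-3637, f(7)=-9522, f(8)=-24929, f(9)=-65265, f(10)=-170866, f(11)=-447333, f(12)=-1171133, f(13)=-3066066, f(14)=-8027065, f(15)=-21015129, f(16)=-55018322; answer -55018322
Part III: U2 = -55018322; c = -9; cross terms: (-14*-32 - 40*-9)=808, (40*3 - 31*-32)=1112, (31*29 - 35*3)=794, (35*10 - 20*29)=-230, (20*-9 - -14*10)=-40; twice the area = |2444| = 2444; area = 1222; answer 1222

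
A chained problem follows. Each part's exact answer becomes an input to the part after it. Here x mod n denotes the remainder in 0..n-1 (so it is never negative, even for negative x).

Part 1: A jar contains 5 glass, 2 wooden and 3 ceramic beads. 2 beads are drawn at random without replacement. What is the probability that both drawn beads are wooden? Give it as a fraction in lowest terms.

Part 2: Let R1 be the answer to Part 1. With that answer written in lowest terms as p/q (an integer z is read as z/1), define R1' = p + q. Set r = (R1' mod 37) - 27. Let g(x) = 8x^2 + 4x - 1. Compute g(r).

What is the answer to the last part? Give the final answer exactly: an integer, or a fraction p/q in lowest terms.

Part 1: total draws C(10,2) = 45; favorable C(2,2) = 1; P = 1/45; answer 1/45
Part 2: R1 = 1/45; threaded value p + q = 46; r = -18; 8*(-18)^2 + 4*(-18)^1 - 1 = (2592) + (-72) + (-1) = 2519; answer 2519

2519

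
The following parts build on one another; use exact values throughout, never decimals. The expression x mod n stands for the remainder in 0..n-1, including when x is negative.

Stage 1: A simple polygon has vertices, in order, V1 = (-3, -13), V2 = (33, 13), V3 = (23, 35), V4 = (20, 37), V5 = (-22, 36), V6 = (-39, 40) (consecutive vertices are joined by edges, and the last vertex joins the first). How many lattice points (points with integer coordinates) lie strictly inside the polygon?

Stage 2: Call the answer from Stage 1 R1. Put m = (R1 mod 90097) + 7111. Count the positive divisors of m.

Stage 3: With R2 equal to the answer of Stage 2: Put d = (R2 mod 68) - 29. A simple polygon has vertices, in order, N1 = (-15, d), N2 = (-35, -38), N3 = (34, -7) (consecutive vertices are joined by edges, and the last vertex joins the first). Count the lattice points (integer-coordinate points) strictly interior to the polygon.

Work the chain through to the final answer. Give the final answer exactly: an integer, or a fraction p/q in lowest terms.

Stage 1: cross terms: (-3*13 - 33*-13)=390, (33*35 - 23*13)=856, (23*37 - 20*35)=151, (20*36 - -22*37)=1534, (-22*40 - -39*36)=524, (-39*-13 - -3*40)=627; twice the area = |4082| = 4082; area = 2041; boundary points = 2 + 2 + 1 + 1 + 1 + 1 = 8; strictly interior points = area - boundary/2 + 1 = 2038; answer 2038
Stage 2: R1 = 2038; m = 9149; 9149 = 7 * 1307; number of divisors = (1+1) * (1+1) = 4; answer 4
Stage 3: R2 = 4; d = -25; cross terms: (-15*-38 - -35*-25)=-305, (-35*-7 - 34*-38)=1537, (34*-25 - -15*-7)=-955; twice the area = |277| = 277; area = 277/2; boundary points = 1 + 1 + 1 = 3; strictly interior points = area - boundary/2 + 1 = 138; answer 138

138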